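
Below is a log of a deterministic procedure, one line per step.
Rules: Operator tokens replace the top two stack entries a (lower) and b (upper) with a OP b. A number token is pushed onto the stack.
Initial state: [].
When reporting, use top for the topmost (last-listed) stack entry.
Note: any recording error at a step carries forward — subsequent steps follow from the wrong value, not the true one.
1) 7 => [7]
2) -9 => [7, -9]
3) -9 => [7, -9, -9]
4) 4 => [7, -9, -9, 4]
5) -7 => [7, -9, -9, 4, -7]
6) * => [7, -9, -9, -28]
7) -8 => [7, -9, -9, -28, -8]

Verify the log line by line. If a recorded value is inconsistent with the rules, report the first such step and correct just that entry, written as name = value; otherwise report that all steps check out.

Recomputing the run from the initial state:
step 1: [7]
step 2: [7, -9]
step 3: [7, -9, -9]
step 4: [7, -9, -9, 4]
step 5: [7, -9, -9, 4, -7]
step 6: [7, -9, -9, -28]
step 7: [7, -9, -9, -28, -8]
This matches the log at every step.

no error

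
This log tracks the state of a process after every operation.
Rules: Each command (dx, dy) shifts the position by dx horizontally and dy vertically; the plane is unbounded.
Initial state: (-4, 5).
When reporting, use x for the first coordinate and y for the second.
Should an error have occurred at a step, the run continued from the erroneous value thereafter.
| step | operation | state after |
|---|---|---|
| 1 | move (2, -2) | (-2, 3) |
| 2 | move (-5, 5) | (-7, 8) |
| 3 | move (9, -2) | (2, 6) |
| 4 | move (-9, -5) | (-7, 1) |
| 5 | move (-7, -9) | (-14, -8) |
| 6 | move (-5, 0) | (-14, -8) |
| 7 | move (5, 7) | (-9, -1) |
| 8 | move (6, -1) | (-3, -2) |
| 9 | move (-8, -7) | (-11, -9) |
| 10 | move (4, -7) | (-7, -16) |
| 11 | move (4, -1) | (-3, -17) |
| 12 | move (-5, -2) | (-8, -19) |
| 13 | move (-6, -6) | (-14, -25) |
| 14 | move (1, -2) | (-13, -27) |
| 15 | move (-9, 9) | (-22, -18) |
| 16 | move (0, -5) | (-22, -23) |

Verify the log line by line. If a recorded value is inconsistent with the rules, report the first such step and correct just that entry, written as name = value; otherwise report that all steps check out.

step 6, x = -19

Recomputing the run from the initial state:
step 1: x = -2, y = 3
step 2: x = -7, y = 8
step 3: x = 2, y = 6
step 4: x = -7, y = 1
step 5: x = -14, y = -8
step 6: x = -19, y = -8
step 7: x = -14, y = -1
step 8: x = -8, y = -2
step 9: x = -16, y = -9
step 10: x = -12, y = -16
step 11: x = -8, y = -17
step 12: x = -13, y = -19
step 13: x = -19, y = -25
step 14: x = -18, y = -27
step 15: x = -27, y = -18
step 16: x = -27, y = -23
The first disagreement with the log is at step 6, where the value should be x = -19.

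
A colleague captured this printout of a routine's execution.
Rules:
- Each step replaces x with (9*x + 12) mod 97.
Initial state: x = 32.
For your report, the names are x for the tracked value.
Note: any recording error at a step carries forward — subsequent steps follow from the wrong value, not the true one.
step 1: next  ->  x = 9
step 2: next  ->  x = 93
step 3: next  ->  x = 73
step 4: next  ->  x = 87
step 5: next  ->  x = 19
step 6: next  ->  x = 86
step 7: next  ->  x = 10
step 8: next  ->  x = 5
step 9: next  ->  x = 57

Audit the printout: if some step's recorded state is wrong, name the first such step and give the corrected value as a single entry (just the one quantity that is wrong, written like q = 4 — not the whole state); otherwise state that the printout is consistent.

1. x = (9*32 + 12) mod 97 = 9 (verified)
2. x = (9*9 + 12) mod 97 = 93 (exactly as logged)
3. x = (9*93 + 12) mod 97 = 73 (exactly as logged)
4. x = (9*73 + 12) mod 97 = 87 (no discrepancy)
5. x = (9*87 + 12) mod 97 = 19 (same as recorded)
6. x = (9*19 + 12) mod 97 = 86 (agrees with the printout)
7. x = (9*86 + 12) mod 97 = 10 (checks out)
8. x = (9*10 + 12) mod 97 = 5 (same as recorded)
9. x = (9*5 + 12) mod 97 = 57 (in agreement)
All entries verified; no error found.

no error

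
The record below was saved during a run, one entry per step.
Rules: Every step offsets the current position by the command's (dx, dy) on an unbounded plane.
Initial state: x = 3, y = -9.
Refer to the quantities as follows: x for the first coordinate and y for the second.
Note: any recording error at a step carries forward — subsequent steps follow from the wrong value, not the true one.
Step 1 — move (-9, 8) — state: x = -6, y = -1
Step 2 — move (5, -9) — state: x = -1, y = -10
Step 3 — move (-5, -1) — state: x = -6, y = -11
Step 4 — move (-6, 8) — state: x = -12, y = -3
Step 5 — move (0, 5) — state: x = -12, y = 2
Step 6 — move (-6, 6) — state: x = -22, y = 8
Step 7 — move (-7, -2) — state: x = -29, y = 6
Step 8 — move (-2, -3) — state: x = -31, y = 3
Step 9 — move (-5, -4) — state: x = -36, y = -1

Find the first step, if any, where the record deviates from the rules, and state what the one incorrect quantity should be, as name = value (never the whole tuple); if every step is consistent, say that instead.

step 6, x = -18

Recomputing the run from the initial state:
step 1: x = -6, y = -1
step 2: x = -1, y = -10
step 3: x = -6, y = -11
step 4: x = -12, y = -3
step 5: x = -12, y = 2
step 6: x = -18, y = 8
step 7: x = -25, y = 6
step 8: x = -27, y = 3
step 9: x = -32, y = -1
The first disagreement with the record is at step 6, where the value should be x = -18.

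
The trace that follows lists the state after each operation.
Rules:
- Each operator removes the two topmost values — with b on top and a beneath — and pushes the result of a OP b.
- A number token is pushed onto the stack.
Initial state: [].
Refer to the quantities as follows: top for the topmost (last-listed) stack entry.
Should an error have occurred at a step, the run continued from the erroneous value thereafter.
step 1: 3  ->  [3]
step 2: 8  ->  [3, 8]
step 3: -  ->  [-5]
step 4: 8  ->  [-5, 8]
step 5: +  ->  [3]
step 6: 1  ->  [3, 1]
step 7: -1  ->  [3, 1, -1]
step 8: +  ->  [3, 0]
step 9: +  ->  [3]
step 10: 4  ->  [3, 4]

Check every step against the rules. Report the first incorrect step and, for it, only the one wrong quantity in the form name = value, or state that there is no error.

Recomputing the run from the initial state:
step 1: [3]
step 2: [3, 8]
step 3: [-5]
step 4: [-5, 8]
step 5: [3]
step 6: [3, 1]
step 7: [3, 1, -1]
step 8: [3, 0]
step 9: [3]
step 10: [3, 4]
This matches the trace at every step.

no error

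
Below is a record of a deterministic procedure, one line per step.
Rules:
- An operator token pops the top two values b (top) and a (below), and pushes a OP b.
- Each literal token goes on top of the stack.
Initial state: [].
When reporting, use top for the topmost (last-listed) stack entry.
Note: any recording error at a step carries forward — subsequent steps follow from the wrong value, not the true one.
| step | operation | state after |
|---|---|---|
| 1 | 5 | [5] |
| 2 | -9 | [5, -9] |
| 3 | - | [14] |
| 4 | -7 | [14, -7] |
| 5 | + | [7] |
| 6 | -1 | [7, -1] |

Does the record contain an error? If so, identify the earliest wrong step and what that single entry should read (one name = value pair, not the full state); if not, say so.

1. push 5: top = 5 (agrees with the record)
2. push -9: top = -9 (same as recorded)
3. 5 - -9 = 14 (verified)
4. push -7: top = -7 (checks out)
5. 14 + -7 = 7 (matches)
6. push -1: top = -1 (agrees with the record)
No step deviates from the rules.

no error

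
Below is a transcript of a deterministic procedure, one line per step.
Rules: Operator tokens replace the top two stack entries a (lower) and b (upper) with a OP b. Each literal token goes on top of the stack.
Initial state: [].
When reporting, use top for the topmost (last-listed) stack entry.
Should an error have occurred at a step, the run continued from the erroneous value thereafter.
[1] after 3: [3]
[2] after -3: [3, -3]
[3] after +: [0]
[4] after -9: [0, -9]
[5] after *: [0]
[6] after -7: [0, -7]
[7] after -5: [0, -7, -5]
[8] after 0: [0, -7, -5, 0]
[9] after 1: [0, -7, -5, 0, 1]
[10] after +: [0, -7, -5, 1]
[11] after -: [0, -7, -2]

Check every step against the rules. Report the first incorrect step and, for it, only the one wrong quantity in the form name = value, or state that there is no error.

Recomputing the run from the initial state:
step 1: [3]
step 2: [3, -3]
step 3: [0]
step 4: [0, -9]
step 5: [0]
step 6: [0, -7]
step 7: [0, -7, -5]
step 8: [0, -7, -5, 0]
step 9: [0, -7, -5, 0, 1]
step 10: [0, -7, -5, 1]
step 11: [0, -7, -6]
The first disagreement with the transcript is at step 11, where the value should be top = -6.

step 11, top = -6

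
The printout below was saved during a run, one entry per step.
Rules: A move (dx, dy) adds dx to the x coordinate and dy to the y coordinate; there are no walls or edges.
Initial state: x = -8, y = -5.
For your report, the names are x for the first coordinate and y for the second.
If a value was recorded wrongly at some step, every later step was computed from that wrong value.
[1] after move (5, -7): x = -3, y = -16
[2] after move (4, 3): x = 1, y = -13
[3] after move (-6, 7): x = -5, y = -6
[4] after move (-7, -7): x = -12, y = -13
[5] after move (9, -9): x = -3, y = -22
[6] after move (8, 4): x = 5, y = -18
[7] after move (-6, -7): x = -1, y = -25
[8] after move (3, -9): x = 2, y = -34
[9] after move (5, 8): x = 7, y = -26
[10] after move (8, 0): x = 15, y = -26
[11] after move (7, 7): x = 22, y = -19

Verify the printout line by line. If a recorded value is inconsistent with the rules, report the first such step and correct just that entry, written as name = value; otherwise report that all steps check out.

1. x = -8 + (5) = -3, y = -5 + (-7) = -12 (first mismatch against the printout)
First incorrect step: 1; the correct value is y = -12.

step 1, y = -12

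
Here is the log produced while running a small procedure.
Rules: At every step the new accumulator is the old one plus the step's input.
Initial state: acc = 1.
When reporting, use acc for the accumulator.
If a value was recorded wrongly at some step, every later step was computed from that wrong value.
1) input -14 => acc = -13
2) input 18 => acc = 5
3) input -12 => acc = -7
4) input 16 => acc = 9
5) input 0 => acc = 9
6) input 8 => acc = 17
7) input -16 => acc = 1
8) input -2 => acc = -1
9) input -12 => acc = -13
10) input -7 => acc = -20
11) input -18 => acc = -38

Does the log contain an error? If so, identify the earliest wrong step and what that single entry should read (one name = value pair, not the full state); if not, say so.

Step 1: acc = 1 + -14 = -13 — checks out.
Step 2: acc = -13 + 18 = 5 — checks out.
Step 3: acc = 5 + -12 = -7 — same as recorded.
Step 4: acc = -7 + 16 = 9 — exactly as logged.
Step 5: acc = 9 + 0 = 9 — in agreement.
Step 6: acc = 9 + 8 = 17 — confirmed correct.
Step 7: acc = 17 + -16 = 1 — in agreement.
Step 8: acc = 1 + -2 = -1 — in agreement.
Step 9: acc = -1 + -12 = -13 — same as recorded.
Step 10: acc = -13 + -7 = -20 — agrees with the log.
Step 11: acc = -20 + -18 = -38 — consistent with the log.
Nothing is out of place; the run is error-free.

no error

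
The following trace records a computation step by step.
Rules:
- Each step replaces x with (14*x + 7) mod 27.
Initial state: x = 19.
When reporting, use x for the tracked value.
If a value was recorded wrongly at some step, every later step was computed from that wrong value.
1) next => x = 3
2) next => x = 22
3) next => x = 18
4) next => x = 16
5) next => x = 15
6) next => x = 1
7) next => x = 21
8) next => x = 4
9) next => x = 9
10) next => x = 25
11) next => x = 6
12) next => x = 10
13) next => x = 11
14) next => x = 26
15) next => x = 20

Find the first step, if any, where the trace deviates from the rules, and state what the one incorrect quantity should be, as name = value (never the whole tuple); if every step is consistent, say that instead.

step 1: x = (14*19 + 7) mod 27 = 3 -> in agreement
step 2: x = (14*3 + 7) mod 27 = 22 -> agrees with the trace
step 3: x = (14*22 + 7) mod 27 = 18 -> checks out
step 4: x = (14*18 + 7) mod 27 = 16 -> confirmed correct
step 5: x = (14*16 + 7) mod 27 = 15 -> checks out
step 6: x = (14*15 + 7) mod 27 = 1 -> checks out
step 7: x = (14*1 + 7) mod 27 = 21 -> confirmed correct
step 8: x = (14*21 + 7) mod 27 = 4 -> consistent with the trace
step 9: x = (14*4 + 7) mod 27 = 9 -> in agreement
step 10: x = (14*9 + 7) mod 27 = 25 -> matches
step 11: x = (14*25 + 7) mod 27 = 6 -> same as recorded
step 12: x = (14*6 + 7) mod 27 = 10 -> consistent with the trace
step 13: x = (14*10 + 7) mod 27 = 12 -> a discrepancy with the trace
The earliest wrong entry is at step 13: it should read x = 12.

step 13, x = 12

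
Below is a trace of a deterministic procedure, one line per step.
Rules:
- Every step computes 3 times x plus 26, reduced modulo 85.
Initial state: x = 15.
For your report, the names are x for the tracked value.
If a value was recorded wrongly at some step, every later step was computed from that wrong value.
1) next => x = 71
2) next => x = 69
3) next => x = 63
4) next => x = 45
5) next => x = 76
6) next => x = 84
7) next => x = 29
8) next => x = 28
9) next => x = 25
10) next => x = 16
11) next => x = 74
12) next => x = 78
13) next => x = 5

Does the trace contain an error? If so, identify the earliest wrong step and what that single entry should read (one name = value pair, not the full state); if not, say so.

step 7, x = 23

1. x = (3*15 + 26) mod 85 = 71 (in agreement)
2. x = (3*71 + 26) mod 85 = 69 (no discrepancy)
3. x = (3*69 + 26) mod 85 = 63 (consistent with the trace)
4. x = (3*63 + 26) mod 85 = 45 (matches)
5. x = (3*45 + 26) mod 85 = 76 (verified)
6. x = (3*76 + 26) mod 85 = 84 (checks out)
7. x = (3*84 + 26) mod 85 = 23 (the trace disagrees here)
First deviation found at step 7; the corrected entry is x = 23.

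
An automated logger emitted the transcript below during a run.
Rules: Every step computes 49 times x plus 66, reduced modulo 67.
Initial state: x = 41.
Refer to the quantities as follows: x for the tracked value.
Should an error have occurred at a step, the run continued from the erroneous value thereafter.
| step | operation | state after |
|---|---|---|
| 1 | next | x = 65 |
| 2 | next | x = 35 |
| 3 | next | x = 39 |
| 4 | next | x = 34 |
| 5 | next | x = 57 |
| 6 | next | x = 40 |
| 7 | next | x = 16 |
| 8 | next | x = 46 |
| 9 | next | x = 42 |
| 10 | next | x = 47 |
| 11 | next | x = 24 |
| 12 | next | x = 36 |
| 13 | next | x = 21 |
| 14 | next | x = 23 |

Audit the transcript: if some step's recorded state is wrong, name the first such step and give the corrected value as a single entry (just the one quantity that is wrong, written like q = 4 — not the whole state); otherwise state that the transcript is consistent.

1. x = (49*41 + 66) mod 67 = 65 (no discrepancy)
2. x = (49*65 + 66) mod 67 = 35 (consistent with the transcript)
3. x = (49*35 + 66) mod 67 = 39 (confirmed correct)
4. x = (49*39 + 66) mod 67 = 34 (in agreement)
5. x = (49*34 + 66) mod 67 = 57 (agrees with the transcript)
6. x = (49*57 + 66) mod 67 = 45 (first mismatch against the transcript)
Conclusion: step 6 carries the first error; the entry should be x = 45.

step 6, x = 45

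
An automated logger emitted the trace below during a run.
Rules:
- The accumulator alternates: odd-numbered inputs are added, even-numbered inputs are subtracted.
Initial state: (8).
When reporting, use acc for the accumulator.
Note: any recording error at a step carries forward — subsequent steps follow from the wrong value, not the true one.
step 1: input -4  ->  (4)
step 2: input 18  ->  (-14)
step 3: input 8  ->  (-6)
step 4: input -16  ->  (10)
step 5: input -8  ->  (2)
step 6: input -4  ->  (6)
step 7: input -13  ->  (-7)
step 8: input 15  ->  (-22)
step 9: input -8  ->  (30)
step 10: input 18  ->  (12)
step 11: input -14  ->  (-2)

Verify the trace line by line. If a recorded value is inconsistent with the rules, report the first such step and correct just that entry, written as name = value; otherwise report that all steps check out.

step 1: acc = 8 + -4 = 4 -> verified
step 2: acc = 4 - 18 = -14 -> confirmed correct
step 3: acc = -14 + 8 = -6 -> checks out
step 4: acc = -6 - -16 = 10 -> matches
step 5: acc = 10 + -8 = 2 -> consistent with the trace
step 6: acc = 2 - -4 = 6 -> no discrepancy
step 7: acc = 6 + -13 = -7 -> in agreement
step 8: acc = -7 - 15 = -22 -> consistent with the trace
step 9: acc = -22 + -8 = -30 -> not what was recorded
So the first discrepancy is step 9, where the right value is acc = -30.

step 9, acc = -30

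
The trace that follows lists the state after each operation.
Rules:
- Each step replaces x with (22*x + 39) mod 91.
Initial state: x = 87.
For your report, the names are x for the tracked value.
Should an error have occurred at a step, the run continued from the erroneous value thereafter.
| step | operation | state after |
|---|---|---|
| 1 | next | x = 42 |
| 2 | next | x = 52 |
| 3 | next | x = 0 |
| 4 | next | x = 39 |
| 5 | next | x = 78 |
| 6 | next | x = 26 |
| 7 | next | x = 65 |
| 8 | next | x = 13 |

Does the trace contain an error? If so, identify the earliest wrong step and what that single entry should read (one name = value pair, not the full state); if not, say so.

Recomputing the run from the initial state:
step 1: x = 42
step 2: x = 53
step 3: x = 22
step 4: x = 68
step 5: x = 79
step 6: x = 48
step 7: x = 3
step 8: x = 14
The first disagreement with the trace is at step 2, where the value should be x = 53.

step 2, x = 53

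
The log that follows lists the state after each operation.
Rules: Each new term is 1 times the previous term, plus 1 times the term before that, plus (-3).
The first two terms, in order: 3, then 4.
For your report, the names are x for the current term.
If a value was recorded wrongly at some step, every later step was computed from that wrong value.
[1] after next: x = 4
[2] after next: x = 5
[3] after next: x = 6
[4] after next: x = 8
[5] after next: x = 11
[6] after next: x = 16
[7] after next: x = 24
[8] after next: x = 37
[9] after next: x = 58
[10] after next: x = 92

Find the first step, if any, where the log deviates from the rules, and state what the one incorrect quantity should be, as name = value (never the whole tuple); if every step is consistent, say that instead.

1. x = 1*(4) + (1)*(3) + (-3) = 4 (consistent with the log)
2. x = 1*(4) + (1)*(4) + (-3) = 5 (confirmed correct)
3. x = 1*(5) + (1)*(4) + (-3) = 6 (no discrepancy)
4. x = 1*(6) + (1)*(5) + (-3) = 8 (matches)
5. x = 1*(8) + (1)*(6) + (-3) = 11 (matches)
6. x = 1*(11) + (1)*(8) + (-3) = 16 (agrees with the log)
7. x = 1*(16) + (1)*(11) + (-3) = 24 (exactly as logged)
8. x = 1*(24) + (1)*(16) + (-3) = 37 (verified)
9. x = 1*(37) + (1)*(24) + (-3) = 58 (consistent with the log)
10. x = 1*(58) + (1)*(37) + (-3) = 92 (exactly as logged)
Every step is consistent.

no error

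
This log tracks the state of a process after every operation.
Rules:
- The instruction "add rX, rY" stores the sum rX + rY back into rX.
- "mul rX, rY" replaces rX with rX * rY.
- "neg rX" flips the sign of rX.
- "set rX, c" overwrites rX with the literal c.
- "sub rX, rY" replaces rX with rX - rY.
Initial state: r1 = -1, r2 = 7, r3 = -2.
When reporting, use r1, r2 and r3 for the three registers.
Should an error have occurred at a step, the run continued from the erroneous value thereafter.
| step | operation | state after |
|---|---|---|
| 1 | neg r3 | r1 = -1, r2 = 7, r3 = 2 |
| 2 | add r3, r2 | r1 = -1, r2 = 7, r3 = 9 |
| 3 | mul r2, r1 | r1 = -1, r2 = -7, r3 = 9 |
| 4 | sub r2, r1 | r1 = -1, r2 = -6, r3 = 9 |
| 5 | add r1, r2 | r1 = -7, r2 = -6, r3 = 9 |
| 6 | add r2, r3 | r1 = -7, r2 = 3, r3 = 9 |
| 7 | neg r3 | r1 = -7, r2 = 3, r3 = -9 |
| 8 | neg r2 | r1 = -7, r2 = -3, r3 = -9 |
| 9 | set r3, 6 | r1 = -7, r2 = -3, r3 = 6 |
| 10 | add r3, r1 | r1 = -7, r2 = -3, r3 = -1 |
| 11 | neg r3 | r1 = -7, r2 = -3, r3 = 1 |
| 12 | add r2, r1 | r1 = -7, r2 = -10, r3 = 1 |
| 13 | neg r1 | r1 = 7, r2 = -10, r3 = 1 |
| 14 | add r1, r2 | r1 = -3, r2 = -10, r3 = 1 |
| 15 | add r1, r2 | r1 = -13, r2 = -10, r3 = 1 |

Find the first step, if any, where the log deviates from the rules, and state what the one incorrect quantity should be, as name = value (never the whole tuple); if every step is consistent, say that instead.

Recomputing the run from the initial state:
step 1: r1 = -1, r2 = 7, r3 = 2
step 2: r1 = -1, r2 = 7, r3 = 9
step 3: r1 = -1, r2 = -7, r3 = 9
step 4: r1 = -1, r2 = -6, r3 = 9
step 5: r1 = -7, r2 = -6, r3 = 9
step 6: r1 = -7, r2 = 3, r3 = 9
step 7: r1 = -7, r2 = 3, r3 = -9
step 8: r1 = -7, r2 = -3, r3 = -9
step 9: r1 = -7, r2 = -3, r3 = 6
step 10: r1 = -7, r2 = -3, r3 = -1
step 11: r1 = -7, r2 = -3, r3 = 1
step 12: r1 = -7, r2 = -10, r3 = 1
step 13: r1 = 7, r2 = -10, r3 = 1
step 14: r1 = -3, r2 = -10, r3 = 1
step 15: r1 = -13, r2 = -10, r3 = 1
This matches the log at every step.

no error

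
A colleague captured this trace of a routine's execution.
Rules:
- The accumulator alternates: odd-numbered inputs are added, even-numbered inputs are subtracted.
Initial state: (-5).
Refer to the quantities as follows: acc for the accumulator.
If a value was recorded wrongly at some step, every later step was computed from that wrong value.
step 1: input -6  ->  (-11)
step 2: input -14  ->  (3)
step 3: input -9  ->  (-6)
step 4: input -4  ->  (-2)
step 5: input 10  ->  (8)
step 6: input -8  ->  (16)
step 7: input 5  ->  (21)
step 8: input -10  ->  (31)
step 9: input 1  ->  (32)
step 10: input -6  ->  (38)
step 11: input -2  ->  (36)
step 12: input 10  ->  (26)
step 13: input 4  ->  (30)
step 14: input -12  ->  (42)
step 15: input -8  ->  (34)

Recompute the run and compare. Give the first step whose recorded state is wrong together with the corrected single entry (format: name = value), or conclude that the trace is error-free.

no error

step 1: acc = -5 + -6 = -11 -> consistent with the trace
step 2: acc = -11 - -14 = 3 -> verified
step 3: acc = 3 + -9 = -6 -> confirmed correct
step 4: acc = -6 - -4 = -2 -> exactly as logged
step 5: acc = -2 + 10 = 8 -> checks out
step 6: acc = 8 - -8 = 16 -> matches
step 7: acc = 16 + 5 = 21 -> exactly as logged
step 8: acc = 21 - -10 = 31 -> confirmed correct
step 9: acc = 31 + 1 = 32 -> same as recorded
step 10: acc = 32 - -6 = 38 -> agrees with the trace
step 11: acc = 38 + -2 = 36 -> confirmed correct
step 12: acc = 36 - 10 = 26 -> checks out
step 13: acc = 26 + 4 = 30 -> matches
step 14: acc = 30 - -12 = 42 -> checks out
step 15: acc = 42 + -8 = 34 -> no discrepancy
The recomputation confirms every line.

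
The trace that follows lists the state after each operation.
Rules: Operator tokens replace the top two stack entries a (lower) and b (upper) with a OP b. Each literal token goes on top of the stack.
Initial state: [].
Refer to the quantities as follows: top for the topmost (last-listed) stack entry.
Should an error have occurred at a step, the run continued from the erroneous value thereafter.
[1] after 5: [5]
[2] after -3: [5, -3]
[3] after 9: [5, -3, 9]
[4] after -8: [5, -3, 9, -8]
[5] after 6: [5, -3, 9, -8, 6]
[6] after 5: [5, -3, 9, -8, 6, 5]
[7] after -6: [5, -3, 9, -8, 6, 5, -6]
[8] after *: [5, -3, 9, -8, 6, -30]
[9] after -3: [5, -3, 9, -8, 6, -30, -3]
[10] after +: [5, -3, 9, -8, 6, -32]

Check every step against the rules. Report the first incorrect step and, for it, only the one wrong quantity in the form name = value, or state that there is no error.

step 10, top = -33

step 1: push 5: top = 5 -> verified
step 2: push -3: top = -3 -> consistent with the trace
step 3: push 9: top = 9 -> consistent with the trace
step 4: push -8: top = -8 -> agrees with the trace
step 5: push 6: top = 6 -> confirmed correct
step 6: push 5: top = 5 -> confirmed correct
step 7: push -6: top = -6 -> checks out
step 8: 5 * -6 = -30 -> consistent with the trace
step 9: push -3: top = -3 -> agrees with the trace
step 10: -30 + -3 = -33 -> a discrepancy with the trace
First incorrect step: 10; the correct value is top = -33.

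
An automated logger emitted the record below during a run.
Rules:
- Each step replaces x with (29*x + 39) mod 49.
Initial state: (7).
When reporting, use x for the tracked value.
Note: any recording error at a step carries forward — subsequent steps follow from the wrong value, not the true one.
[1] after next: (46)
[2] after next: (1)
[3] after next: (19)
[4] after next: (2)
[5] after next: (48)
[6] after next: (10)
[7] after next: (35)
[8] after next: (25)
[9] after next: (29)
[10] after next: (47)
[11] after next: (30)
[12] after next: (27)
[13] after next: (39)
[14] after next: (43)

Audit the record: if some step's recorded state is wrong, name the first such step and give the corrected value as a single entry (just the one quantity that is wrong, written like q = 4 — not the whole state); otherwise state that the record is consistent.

Step 1: x = (29*7 + 39) mod 49 = 46 — confirmed correct.
Step 2: x = (29*46 + 39) mod 49 = 1 — in agreement.
Step 3: x = (29*1 + 39) mod 49 = 19 — same as recorded.
Step 4: x = (29*19 + 39) mod 49 = 2 — verified.
Step 5: x = (29*2 + 39) mod 49 = 48 — no discrepancy.
Step 6: x = (29*48 + 39) mod 49 = 10 — consistent with the record.
Step 7: x = (29*10 + 39) mod 49 = 35 — no discrepancy.
Step 8: x = (29*35 + 39) mod 49 = 25 — in agreement.
Step 9: x = (29*25 + 39) mod 49 = 29 — matches.
Step 10: x = (29*29 + 39) mod 49 = 47 — agrees with the record.
Step 11: x = (29*47 + 39) mod 49 = 30 — no discrepancy.
Step 12: x = (29*30 + 39) mod 49 = 27 — same as recorded.
Step 13: x = (29*27 + 39) mod 49 = 38 — not what was recorded.
So the first discrepancy is step 13, where the right value is x = 38.

step 13, x = 38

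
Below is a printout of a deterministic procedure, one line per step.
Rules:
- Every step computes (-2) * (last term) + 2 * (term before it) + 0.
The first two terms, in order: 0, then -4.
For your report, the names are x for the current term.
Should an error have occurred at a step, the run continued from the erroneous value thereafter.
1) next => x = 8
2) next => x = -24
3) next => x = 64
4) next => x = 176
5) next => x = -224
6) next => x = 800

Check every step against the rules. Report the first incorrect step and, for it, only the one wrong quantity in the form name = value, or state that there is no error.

Recomputing the run from the initial state:
step 1: x = 8
step 2: x = -24
step 3: x = 64
step 4: x = -176
step 5: x = 480
step 6: x = -1312
The first disagreement with the printout is at step 4, where the value should be x = -176.

step 4, x = -176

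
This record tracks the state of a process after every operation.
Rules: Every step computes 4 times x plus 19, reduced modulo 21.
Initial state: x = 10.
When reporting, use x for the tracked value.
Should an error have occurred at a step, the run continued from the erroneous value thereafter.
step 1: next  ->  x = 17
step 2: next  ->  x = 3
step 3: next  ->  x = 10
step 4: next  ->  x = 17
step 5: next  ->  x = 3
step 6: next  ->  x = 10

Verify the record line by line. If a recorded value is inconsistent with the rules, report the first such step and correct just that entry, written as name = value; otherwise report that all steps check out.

Recomputing the run from the initial state:
step 1: x = 17
step 2: x = 3
step 3: x = 10
step 4: x = 17
step 5: x = 3
step 6: x = 10
This matches the record at every step.

no error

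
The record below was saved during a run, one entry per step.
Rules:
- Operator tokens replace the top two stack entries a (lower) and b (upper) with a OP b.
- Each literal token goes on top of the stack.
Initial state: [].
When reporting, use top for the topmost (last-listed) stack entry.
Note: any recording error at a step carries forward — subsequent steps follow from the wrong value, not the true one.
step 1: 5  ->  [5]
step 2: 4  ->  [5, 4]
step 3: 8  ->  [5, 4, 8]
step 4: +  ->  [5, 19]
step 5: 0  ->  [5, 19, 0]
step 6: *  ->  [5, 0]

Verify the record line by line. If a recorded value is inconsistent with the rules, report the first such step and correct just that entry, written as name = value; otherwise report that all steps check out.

step 4, top = 12

Recomputing the run from the initial state:
step 1: [5]
step 2: [5, 4]
step 3: [5, 4, 8]
step 4: [5, 12]
step 5: [5, 12, 0]
step 6: [5, 0]
The first disagreement with the record is at step 4, where the value should be top = 12.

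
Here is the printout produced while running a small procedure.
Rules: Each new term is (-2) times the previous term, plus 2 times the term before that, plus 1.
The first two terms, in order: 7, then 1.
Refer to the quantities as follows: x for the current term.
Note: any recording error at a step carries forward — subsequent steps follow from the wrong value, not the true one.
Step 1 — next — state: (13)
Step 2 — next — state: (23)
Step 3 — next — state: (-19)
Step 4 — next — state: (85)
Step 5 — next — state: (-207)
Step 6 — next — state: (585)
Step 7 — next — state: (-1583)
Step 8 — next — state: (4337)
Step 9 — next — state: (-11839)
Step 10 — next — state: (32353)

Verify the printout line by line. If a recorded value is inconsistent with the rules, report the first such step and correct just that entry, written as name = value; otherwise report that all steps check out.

1. x = -2*(1) + (2)*(7) + (1) = 13 (no discrepancy)
2. x = -2*(13) + (2)*(1) + (1) = -23 (the printout disagrees here)
That makes step 2 the first incorrect line — x = -23 is what it should show.

step 2, x = -23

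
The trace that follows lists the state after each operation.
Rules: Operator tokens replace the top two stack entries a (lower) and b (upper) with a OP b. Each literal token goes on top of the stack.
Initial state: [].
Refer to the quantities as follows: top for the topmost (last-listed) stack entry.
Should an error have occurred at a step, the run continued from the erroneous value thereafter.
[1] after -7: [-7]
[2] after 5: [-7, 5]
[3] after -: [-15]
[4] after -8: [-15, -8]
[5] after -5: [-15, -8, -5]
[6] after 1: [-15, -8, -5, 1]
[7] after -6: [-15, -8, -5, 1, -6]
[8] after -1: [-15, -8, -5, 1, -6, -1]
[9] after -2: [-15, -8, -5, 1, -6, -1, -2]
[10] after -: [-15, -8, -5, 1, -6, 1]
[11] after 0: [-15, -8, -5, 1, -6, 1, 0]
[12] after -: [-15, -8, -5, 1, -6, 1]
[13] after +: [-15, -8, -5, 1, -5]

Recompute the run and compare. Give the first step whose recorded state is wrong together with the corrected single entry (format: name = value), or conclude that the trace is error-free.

Step 1: push -7: top = -7 — in agreement.
Step 2: push 5: top = 5 — no discrepancy.
Step 3: -7 - 5 = -12 — a discrepancy with the trace.
Conclusion: step 3 carries the first error; the entry should be top = -12.

step 3, top = -12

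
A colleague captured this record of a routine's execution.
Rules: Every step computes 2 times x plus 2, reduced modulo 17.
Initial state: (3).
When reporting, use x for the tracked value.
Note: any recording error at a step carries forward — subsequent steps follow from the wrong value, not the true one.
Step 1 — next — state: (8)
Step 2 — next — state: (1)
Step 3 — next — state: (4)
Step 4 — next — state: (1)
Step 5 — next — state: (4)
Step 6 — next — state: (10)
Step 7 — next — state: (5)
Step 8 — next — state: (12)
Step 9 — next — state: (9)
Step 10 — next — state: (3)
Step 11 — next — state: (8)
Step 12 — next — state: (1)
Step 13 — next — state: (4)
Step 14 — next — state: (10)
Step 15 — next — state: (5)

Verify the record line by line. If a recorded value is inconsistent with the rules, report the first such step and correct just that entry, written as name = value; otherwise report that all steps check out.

Recomputing the run from the initial state:
step 1: x = 8
step 2: x = 1
step 3: x = 4
step 4: x = 10
step 5: x = 5
step 6: x = 12
step 7: x = 9
step 8: x = 3
step 9: x = 8
step 10: x = 1
step 11: x = 4
step 12: x = 10
step 13: x = 5
step 14: x = 12
step 15: x = 9
The first disagreement with the record is at step 4, where the value should be x = 10.

step 4, x = 10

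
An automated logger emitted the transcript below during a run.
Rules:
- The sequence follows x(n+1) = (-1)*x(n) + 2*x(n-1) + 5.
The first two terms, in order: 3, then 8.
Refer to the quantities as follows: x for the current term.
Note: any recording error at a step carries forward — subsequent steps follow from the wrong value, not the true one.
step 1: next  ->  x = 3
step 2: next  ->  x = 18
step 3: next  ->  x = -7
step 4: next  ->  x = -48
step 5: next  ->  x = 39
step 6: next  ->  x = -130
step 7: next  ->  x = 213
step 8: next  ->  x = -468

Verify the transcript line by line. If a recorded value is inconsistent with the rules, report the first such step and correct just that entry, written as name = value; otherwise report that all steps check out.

step 4, x = 48

Recomputing the run from the initial state:
step 1: x = 3
step 2: x = 18
step 3: x = -7
step 4: x = 48
step 5: x = -57
step 6: x = 158
step 7: x = -267
step 8: x = 588
The first disagreement with the transcript is at step 4, where the value should be x = 48.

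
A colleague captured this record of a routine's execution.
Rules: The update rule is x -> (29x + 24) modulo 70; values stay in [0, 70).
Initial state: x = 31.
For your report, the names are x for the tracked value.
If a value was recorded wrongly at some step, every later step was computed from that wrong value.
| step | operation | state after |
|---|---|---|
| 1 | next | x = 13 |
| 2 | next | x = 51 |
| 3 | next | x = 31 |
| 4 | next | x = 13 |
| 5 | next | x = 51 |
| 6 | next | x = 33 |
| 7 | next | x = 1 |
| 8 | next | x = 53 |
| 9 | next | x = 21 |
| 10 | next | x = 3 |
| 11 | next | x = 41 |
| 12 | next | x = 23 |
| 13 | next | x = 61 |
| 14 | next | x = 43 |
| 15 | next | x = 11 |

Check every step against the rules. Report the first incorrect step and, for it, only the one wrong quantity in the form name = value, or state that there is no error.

step 3, x = 33

1. x = (29*31 + 24) mod 70 = 13 (in agreement)
2. x = (29*13 + 24) mod 70 = 51 (no discrepancy)
3. x = (29*51 + 24) mod 70 = 33 (the recorded entry deviates here)
The earliest wrong entry is at step 3: it should read x = 33.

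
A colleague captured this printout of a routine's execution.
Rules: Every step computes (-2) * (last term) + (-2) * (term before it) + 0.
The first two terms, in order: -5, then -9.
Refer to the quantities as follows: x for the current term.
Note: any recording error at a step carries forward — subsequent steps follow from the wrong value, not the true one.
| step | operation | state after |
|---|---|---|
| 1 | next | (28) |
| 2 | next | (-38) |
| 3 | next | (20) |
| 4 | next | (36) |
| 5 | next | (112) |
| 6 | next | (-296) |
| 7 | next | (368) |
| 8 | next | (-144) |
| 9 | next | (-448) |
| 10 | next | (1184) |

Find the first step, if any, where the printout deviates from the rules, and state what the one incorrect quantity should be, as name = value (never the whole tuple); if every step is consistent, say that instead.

step 5, x = -112

Recomputing the run from the initial state:
step 1: x = 28
step 2: x = -38
step 3: x = 20
step 4: x = 36
step 5: x = -112
step 6: x = 152
step 7: x = -80
step 8: x = -144
step 9: x = 448
step 10: x = -608
The first disagreement with the printout is at step 5, where the value should be x = -112.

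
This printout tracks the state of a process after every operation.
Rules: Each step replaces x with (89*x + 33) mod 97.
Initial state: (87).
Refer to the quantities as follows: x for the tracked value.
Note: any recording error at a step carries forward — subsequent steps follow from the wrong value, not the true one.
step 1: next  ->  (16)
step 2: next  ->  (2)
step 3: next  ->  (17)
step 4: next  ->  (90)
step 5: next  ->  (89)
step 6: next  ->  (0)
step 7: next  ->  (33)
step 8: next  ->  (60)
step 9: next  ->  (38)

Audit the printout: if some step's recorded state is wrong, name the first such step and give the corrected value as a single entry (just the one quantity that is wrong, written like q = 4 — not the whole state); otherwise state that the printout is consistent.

1. x = (89*87 + 33) mod 97 = 16 (in agreement)
2. x = (89*16 + 33) mod 97 = 2 (same as recorded)
3. x = (89*2 + 33) mod 97 = 17 (same as recorded)
4. x = (89*17 + 33) mod 97 = 91 (first mismatch against the printout)
So the first discrepancy is step 4, where the right value is x = 91.

step 4, x = 91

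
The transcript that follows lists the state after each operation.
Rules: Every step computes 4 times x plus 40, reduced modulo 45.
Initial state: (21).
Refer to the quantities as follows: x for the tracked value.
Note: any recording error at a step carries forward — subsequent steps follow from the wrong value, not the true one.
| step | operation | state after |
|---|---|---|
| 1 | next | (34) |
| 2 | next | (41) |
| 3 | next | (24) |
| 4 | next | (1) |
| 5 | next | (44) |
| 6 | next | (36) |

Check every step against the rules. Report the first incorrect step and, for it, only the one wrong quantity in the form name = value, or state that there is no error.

no error

step 1: x = (4*21 + 40) mod 45 = 34 -> matches
step 2: x = (4*34 + 40) mod 45 = 41 -> checks out
step 3: x = (4*41 + 40) mod 45 = 24 -> checks out
step 4: x = (4*24 + 40) mod 45 = 1 -> exactly as logged
step 5: x = (4*1 + 40) mod 45 = 44 -> confirmed correct
step 6: x = (4*44 + 40) mod 45 = 36 -> in agreement
Each recorded entry agrees with the recomputation.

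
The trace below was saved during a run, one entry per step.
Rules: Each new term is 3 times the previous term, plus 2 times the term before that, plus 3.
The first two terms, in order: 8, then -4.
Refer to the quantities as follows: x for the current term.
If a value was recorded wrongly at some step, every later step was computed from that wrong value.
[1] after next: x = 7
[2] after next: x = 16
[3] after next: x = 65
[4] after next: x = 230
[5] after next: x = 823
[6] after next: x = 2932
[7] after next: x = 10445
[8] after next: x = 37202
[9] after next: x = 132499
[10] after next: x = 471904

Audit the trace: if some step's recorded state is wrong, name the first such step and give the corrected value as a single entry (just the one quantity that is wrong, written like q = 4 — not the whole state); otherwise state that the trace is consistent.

no error

Step 1: x = 3*(-4) + (2)*(8) + (3) = 7 — checks out.
Step 2: x = 3*(7) + (2)*(-4) + (3) = 16 — checks out.
Step 3: x = 3*(16) + (2)*(7) + (3) = 65 — exactly as logged.
Step 4: x = 3*(65) + (2)*(16) + (3) = 230 — consistent with the trace.
Step 5: x = 3*(230) + (2)*(65) + (3) = 823 — same as recorded.
Step 6: x = 3*(823) + (2)*(230) + (3) = 2932 — exactly as logged.
Step 7: x = 3*(2932) + (2)*(823) + (3) = 10445 — in agreement.
Step 8: x = 3*(10445) + (2)*(2932) + (3) = 37202 — matches.
Step 9: x = 3*(37202) + (2)*(10445) + (3) = 132499 — verified.
Step 10: x = 3*(132499) + (2)*(37202) + (3) = 471904 — exactly as logged.
No step deviates from the rules.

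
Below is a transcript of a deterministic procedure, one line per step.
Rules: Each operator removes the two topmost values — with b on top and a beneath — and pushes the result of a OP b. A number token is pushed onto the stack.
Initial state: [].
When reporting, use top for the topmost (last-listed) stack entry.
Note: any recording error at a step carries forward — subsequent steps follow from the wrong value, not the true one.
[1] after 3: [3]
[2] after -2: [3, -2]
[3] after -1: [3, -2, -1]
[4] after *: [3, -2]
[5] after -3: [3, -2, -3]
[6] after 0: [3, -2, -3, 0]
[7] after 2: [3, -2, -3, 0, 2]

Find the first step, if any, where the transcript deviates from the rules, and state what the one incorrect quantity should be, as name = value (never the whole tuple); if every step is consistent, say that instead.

step 1: push 3: top = 3 -> consistent with the transcript
step 2: push -2: top = -2 -> consistent with the transcript
step 3: push -1: top = -1 -> verified
step 4: -2 * -1 = 2 -> the entry is off here
First incorrect step: 4; the correct value is top = 2.

step 4, top = 2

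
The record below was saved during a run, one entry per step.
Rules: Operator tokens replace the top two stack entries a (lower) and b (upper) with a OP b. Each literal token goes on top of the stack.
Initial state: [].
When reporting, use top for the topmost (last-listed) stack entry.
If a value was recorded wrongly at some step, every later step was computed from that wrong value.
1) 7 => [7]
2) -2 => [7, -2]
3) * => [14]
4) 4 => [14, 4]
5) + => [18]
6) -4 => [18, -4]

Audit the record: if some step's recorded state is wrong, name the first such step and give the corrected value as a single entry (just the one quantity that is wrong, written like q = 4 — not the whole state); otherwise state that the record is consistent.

step 3, top = -14

Recomputing the run from the initial state:
step 1: [7]
step 2: [7, -2]
step 3: [-14]
step 4: [-14, 4]
step 5: [-10]
step 6: [-10, -4]
The first disagreement with the record is at step 3, where the value should be top = -14.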